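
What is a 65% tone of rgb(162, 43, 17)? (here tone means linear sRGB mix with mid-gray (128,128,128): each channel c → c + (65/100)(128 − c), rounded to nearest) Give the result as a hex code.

#8c6259

Lerp each channel 65% toward 128:
  R: 162 + 0.65×(128−162) = 162 − 22.1 = 139.9 → 140
  G: 43 + 55.25 = 98.25 → 98
  B: 17 + 0.65×(128−17) = 17 + 72.15 = 89.15 → 89
rgb(140, 98, 89) = #8c6259.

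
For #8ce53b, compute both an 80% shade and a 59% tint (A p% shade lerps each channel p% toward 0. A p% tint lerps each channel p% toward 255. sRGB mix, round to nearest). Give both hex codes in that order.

#8ce53b is rgb(140, 229, 59).
80% shade:
  R: 140 + 0.8×(0−140) = 140 − 112 = 28 → 28
  G: 229 + 0.8×(0−229) = 229 − 183.2 = 45.8 → 46
  B: 59 + 0.8×(0−59) = 59 − 47.2 = 11.8 → 12
  → #1c2e0c
59% tint:
  R: 140 + 67.85 = 207.85 → 208
  G: 229 + 0.59×(255−229) = 229 + 15.34 = 244.34 → 244
  B: 59 + 115.64 = 174.64 → 175
  → #d0f4af

#1c2e0c, #d0f4af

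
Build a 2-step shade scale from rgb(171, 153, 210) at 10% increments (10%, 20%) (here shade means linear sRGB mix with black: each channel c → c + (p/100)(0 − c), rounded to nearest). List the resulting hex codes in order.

#9A8ABD, #897AA8

10%: (171 − 17.1 = 153.9→154, 153 − 15.3 = 137.7→138, 210 − 21 = 189→189) → #9A8ABD
20%: (171 − 34.2 = 136.8→137, 153 − 30.6 = 122.4→122, 210 − 42 = 168→168) → #897AA8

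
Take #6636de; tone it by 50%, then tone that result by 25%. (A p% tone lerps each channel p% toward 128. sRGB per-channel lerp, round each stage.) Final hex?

#7664a3

#6636de is rgb(102, 54, 222).
Lerp each channel 50% toward 128:
  R: 102 + 0.5×(128−102) = 102 + 13 = 115 → 115
  G: 54 + 37 = 91 → 91
  B: 222 + 0.5×(128−222) = 222 − 47 = 175 → 175
After the tone: rgb(115, 91, 175) = #735baf.
Per channel, c → c + 0.25(128 − c):
  R: 115 + 0.25×(128−115) = 115 + 3.25 = 118.25 → 118
  G: 91 + 0.25×(128−91) = 91 + 9.25 = 100.25 → 100
  B: 175 + 0.25×(128−175) = 175 − 11.75 = 163.25 → 163
rgb(118, 100, 163) = #7664a3.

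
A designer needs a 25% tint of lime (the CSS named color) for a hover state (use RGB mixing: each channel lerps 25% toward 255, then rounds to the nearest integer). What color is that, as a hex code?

CSS lime is rgb(0, 255, 0).
A 25% tint moves each channel 25% toward 255:
  R: 0 + 63.75 = 63.75 → 64
  G: 255 + 0.25×(255−255) = 255 + 0 = 255 → 255
  B: 0 + 0.25×(255−0) = 0 + 63.75 = 63.75 → 64
rgb(64, 255, 64) = #40ff40.

#40ff40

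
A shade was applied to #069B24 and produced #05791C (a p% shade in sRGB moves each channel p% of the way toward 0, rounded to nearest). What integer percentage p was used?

#069B24 is rgb(6, 155, 36); #05791C is rgb(5, 121, 28).
On the G channel (widest range): 121 ≈ 155 + (p/100)(0 − 155), so p ≈ 100×(121 − 155)/(0 − 155) = -3400/-155 = 21.94.
p = 22 reproduces all three channels after rounding.

22%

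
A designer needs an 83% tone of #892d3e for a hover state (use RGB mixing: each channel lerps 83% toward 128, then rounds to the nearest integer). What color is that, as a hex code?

#827275

#892d3e is rgb(137, 45, 62).
An 83% tone moves each channel 83% toward 128:
  R: 137 + 0.83×(128−137) = 137 − 7.47 = 129.53 → 130
  G: 45 + 68.89 = 113.89 → 114
  B: 62 + 54.78 = 116.78 → 117
rgb(130, 114, 117) = #827275.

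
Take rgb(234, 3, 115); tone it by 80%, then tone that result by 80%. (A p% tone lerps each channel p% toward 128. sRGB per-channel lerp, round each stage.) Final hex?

Per channel, c → c + 0.8(128 − c):
  R: 234 + 0.8×(128−234) = 234 − 84.8 = 149.2 → 149
  G: 3 + 100 = 103 → 103
  B: 115 + 0.8×(128−115) = 115 + 10.4 = 125.4 → 125
After the tone: rgb(149, 103, 125) = #95677D.
Lerp each channel 80% toward 128:
  R: 149 + 0.8×(128−149) = 149 − 16.8 = 132.2 → 132
  G: 103 + 20 = 123 → 123
  B: 125 + 2.4 = 127.4 → 127
rgb(132, 123, 127) = #847B7F.

#847B7F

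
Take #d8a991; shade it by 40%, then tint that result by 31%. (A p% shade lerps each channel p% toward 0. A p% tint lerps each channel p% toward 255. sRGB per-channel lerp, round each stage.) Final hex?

#a9958b

#d8a991 is rgb(216, 169, 145).
Per channel, c → c + 0.4(0 − c):
  R: 216 + 0.4×(0−216) = 216 − 86.4 = 129.6 → 130
  G: 169 − 67.6 = 101.4 → 101
  B: 145 − 58 = 87 → 87
After the shade: rgb(130, 101, 87) = #826557.
Lerp each channel 31% toward 255:
  R: 130 + 0.31×(255−130) = 130 + 38.75 = 168.75 → 169
  G: 101 + 0.31×(255−101) = 101 + 47.74 = 148.74 → 149
  B: 87 + 52.08 = 139.08 → 139
rgb(169, 149, 139) = #a9958b.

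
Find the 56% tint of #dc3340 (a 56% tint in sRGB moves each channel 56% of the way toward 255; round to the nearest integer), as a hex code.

#f0a5ab

#dc3340 is rgb(220, 51, 64).
Per channel, c → c + 0.56(255 − c):
  R: 220 + 19.6 = 239.6 → 240
  G: 51 + 0.56×(255−51) = 51 + 114.24 = 165.24 → 165
  B: 64 + 0.56×(255−64) = 64 + 106.96 = 170.96 → 171
rgb(240, 165, 171) = #f0a5ab.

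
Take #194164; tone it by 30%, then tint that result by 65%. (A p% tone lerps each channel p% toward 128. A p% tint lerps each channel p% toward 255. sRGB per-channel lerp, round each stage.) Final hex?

#194164 is rgb(25, 65, 100).
Lerp each channel 30% toward 128:
  R: 25 + 30.9 = 55.9 → 56
  G: 65 + 18.9 = 83.9 → 84
  B: 100 + 0.3×(128−100) = 100 + 8.4 = 108.4 → 108
After the tone: rgb(56, 84, 108) = #38546C.
Per channel, c → c + 0.65(255 − c):
  R: 56 + 129.35 = 185.35 → 185
  G: 84 + 111.15 = 195.15 → 195
  B: 108 + 0.65×(255−108) = 108 + 95.55 = 203.55 → 204
rgb(185, 195, 204) = #B9C3CC.

#B9C3CC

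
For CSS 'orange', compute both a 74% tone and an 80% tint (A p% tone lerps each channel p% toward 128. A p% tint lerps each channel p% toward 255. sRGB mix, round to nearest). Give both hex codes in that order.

#a18a5f, #ffedcc

CSS orange is rgb(255, 165, 0).
74% tone:
  R: 255 − 93.98 = 161.02 → 161
  G: 165 + 0.74×(128−165) = 165 − 27.38 = 137.62 → 138
  B: 0 + 94.72 = 94.72 → 95
  → #a18a5f
80% tint:
  R: 255 + 0.8×(255−255) = 255 + 0 = 255 → 255
  G: 165 + 0.8×(255−165) = 165 + 72 = 237 → 237
  B: 0 + 204 = 204 → 204
  → #ffedcc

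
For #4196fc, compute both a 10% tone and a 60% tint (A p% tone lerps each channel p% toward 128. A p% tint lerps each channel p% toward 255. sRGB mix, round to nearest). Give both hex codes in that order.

#4196fc is rgb(65, 150, 252).
10% tone:
  R: 65 + 6.3 = 71.3 → 71
  G: 150 + 0.1×(128−150) = 150 − 2.2 = 147.8 → 148
  B: 252 − 12.4 = 239.6 → 240
  → #4794f0
60% tint:
  R: 65 + 114 = 179 → 179
  G: 150 + 63 = 213 → 213
  B: 252 + 1.8 = 253.8 → 254
  → #b3d5fe

#4794f0, #b3d5fe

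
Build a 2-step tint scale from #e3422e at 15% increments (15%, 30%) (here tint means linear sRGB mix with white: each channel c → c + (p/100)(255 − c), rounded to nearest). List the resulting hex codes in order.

#e3422e is rgb(227, 66, 46).
15%: (227 + 4.2 = 231.2→231, 66 + 28.35 = 94.35→94, 46 + 31.35 = 77.35→77) → #e75e4d
30%: (227 + 8.4 = 235.4→235, 66 + 56.7 = 122.7→123, 46 + 62.7 = 108.7→109) → #eb7b6d

#e75e4d, #eb7b6d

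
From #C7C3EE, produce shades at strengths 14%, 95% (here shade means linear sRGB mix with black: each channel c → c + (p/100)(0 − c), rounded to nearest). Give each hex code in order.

#C7C3EE is rgb(199, 195, 238).
14%: (199 − 27.86 = 171.14→171, 195 − 27.3 = 167.7→168, 238 − 33.32 = 204.68→205) → #ABA8CD
95%: (199 − 189.05 = 9.95→10, 195 − 185.25 = 9.75→10, 238 − 226.1 = 11.9→12) → #0A0A0C

#ABA8CD, #0A0A0C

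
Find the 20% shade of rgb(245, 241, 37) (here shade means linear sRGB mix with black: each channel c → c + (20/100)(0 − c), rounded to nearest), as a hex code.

Per channel, c → c + 0.2(0 − c):
  R: 245 − 49 = 196 → 196
  G: 241 − 48.2 = 192.8 → 193
  B: 37 − 7.4 = 29.6 → 30
rgb(196, 193, 30) = #C4C11E.

#C4C11E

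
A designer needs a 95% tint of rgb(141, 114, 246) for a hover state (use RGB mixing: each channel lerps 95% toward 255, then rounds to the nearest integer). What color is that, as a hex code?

#F9F8FF

Lerp each channel 95% toward 255:
  R: 141 + 108.3 = 249.3 → 249
  G: 114 + 0.95×(255−114) = 114 + 133.95 = 247.95 → 248
  B: 246 + 0.95×(255−246) = 246 + 8.55 = 254.55 → 255
rgb(249, 248, 255) = #F9F8FF.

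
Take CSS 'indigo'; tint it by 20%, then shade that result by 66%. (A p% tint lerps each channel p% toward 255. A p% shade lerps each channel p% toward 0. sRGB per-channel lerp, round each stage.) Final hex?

#261135

CSS indigo is rgb(75, 0, 130).
Lerp each channel 20% toward 255:
  R: 75 + 36 = 111 → 111
  G: 0 + 0.2×(255−0) = 0 + 51 = 51 → 51
  B: 130 + 25 = 155 → 155
After the tint: rgb(111, 51, 155) = #6f339b.
A 66% shade moves each channel 66% toward 0:
  R: 111 + 0.66×(0−111) = 111 − 73.26 = 37.74 → 38
  G: 51 − 33.66 = 17.34 → 17
  B: 155 − 102.3 = 52.7 → 53
rgb(38, 17, 53) = #261135.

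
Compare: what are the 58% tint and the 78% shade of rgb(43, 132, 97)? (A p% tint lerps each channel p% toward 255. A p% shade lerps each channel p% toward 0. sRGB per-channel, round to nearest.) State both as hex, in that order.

58% tint:
  R: 43 + 122.96 = 165.96 → 166
  G: 132 + 0.58×(255−132) = 132 + 71.34 = 203.34 → 203
  B: 97 + 91.64 = 188.64 → 189
  → #A6CBBD
78% shade:
  R: 43 + 0.78×(0−43) = 43 − 33.54 = 9.46 → 9
  G: 132 + 0.78×(0−132) = 132 − 102.96 = 29.04 → 29
  B: 97 + 0.78×(0−97) = 97 − 75.66 = 21.34 → 21
  → #091D15

#A6CBBD, #091D15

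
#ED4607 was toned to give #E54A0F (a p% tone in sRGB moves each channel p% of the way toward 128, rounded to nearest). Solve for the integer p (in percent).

7%

#ED4607 is rgb(237, 70, 7); #E54A0F is rgb(229, 74, 15).
On the B channel (widest range): 15 ≈ 7 + (p/100)(128 − 7), so p ≈ 100×(15 − 7)/(128 − 7) = 800/121 = 6.61.
p = 7 reproduces all three channels after rounding.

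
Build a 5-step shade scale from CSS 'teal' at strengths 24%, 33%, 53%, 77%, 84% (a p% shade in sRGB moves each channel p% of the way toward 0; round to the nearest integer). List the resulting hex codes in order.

CSS teal is rgb(0, 128, 128).
24%: (0→0, 128 − 30.72 = 97.28→97, 128 − 30.72 = 97.28→97) → #006161
33%: (0→0, 128 − 42.24 = 85.76→86, 128 − 42.24 = 85.76→86) → #005656
53%: (0→0, 128 − 67.84 = 60.16→60, 128 − 67.84 = 60.16→60) → #003c3c
77%: (0→0, 128 − 98.56 = 29.44→29, 128 − 98.56 = 29.44→29) → #001d1d
84%: (0→0, 128 − 107.52 = 20.48→20, 128 − 107.52 = 20.48→20) → #001414

#006161, #005656, #003c3c, #001d1d, #001414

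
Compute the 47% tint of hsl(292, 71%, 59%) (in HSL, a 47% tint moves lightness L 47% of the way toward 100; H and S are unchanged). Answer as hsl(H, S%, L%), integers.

L moves 47% from 59 toward 100: 59 + 19.27 = 78.27 → 78.
H and S are unchanged.

hsl(292, 71%, 78%)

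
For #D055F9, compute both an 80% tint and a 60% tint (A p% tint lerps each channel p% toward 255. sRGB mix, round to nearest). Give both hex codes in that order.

#D055F9 is rgb(208, 85, 249).
80% tint:
  R: 208 + 37.6 = 245.6 → 246
  G: 85 + 136 = 221 → 221
  B: 249 + 0.8×(255−249) = 249 + 4.8 = 253.8 → 254
  → #F6DDFE
60% tint:
  R: 208 + 0.6×(255−208) = 208 + 28.2 = 236.2 → 236
  G: 85 + 0.6×(255−85) = 85 + 102 = 187 → 187
  B: 249 + 0.6×(255−249) = 249 + 3.6 = 252.6 → 253
  → #ECBBFD

#F6DDFE, #ECBBFD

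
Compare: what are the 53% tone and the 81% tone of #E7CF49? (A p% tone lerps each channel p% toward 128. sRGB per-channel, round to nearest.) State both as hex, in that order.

#B0A566, #948F76

#E7CF49 is rgb(231, 207, 73).
53% tone:
  R: 231 + 0.53×(128−231) = 231 − 54.59 = 176.41 → 176
  G: 207 − 41.87 = 165.13 → 165
  B: 73 + 0.53×(128−73) = 73 + 29.15 = 102.15 → 102
  → #B0A566
81% tone:
  R: 231 − 83.43 = 147.57 → 148
  G: 207 − 63.99 = 143.01 → 143
  B: 73 + 0.81×(128−73) = 73 + 44.55 = 117.55 → 118
  → #948F76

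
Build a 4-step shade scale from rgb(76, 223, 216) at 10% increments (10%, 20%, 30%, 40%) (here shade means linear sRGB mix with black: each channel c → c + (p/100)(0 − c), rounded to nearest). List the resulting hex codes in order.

10%: (76 − 7.6 = 68.4→68, 223 − 22.3 = 200.7→201, 216 − 21.6 = 194.4→194) → #44C9C2
20%: (76 − 15.2 = 60.8→61, 223 − 44.6 = 178.4→178, 216 − 43.2 = 172.8→173) → #3DB2AD
30%: (76 − 22.8 = 53.2→53, 223 − 66.9 = 156.1→156, 216 − 64.8 = 151.2→151) → #359C97
40%: (76 − 30.4 = 45.6→46, 223 − 89.2 = 133.8→134, 216 − 86.4 = 129.6→130) → #2E8682

#44C9C2, #3DB2AD, #359C97, #2E8682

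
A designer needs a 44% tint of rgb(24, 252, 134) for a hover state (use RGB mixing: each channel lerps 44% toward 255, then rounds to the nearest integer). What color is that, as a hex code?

Per channel, c → c + 0.44(255 − c):
  R: 24 + 101.64 = 125.64 → 126
  G: 252 + 1.32 = 253.32 → 253
  B: 134 + 0.44×(255−134) = 134 + 53.24 = 187.24 → 187
rgb(126, 253, 187) = #7EFDBB.

#7EFDBB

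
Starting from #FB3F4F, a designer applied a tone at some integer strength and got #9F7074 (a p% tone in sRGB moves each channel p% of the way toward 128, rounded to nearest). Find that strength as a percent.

#FB3F4F is rgb(251, 63, 79); #9F7074 is rgb(159, 112, 116).
On the R channel (widest range): 159 ≈ 251 + (p/100)(128 − 251), so p ≈ 100×(159 − 251)/(128 − 251) = -9200/-123 = 74.80.
p = 75 reproduces all three channels after rounding.

75%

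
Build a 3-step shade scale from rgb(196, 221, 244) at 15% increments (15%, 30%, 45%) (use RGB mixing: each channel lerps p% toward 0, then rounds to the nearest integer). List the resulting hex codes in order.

15%: (196 − 29.4 = 166.6→167, 221 − 33.15 = 187.85→188, 244 − 36.6 = 207.4→207) → #A7BCCF
30%: (196 − 58.8 = 137.2→137, 221 − 66.3 = 154.7→155, 244 − 73.2 = 170.8→171) → #899BAB
45%: (196 − 88.2 = 107.8→108, 221 − 99.45 = 121.55→122, 244 − 109.8 = 134.2→134) → #6C7A86

#A7BCCF, #899BAB, #6C7A86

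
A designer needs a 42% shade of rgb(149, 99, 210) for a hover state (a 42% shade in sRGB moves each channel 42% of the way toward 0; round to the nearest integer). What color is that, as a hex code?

#56397A

A 42% shade moves each channel 42% toward 0:
  R: 149 − 62.58 = 86.42 → 86
  G: 99 + 0.42×(0−99) = 99 − 41.58 = 57.42 → 57
  B: 210 − 88.2 = 121.8 → 122
rgb(86, 57, 122) = #56397A.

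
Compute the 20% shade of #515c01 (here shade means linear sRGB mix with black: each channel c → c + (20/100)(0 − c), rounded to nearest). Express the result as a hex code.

#515c01 is rgb(81, 92, 1).
A 20% shade moves each channel 20% toward 0:
  R: 81 + 0.2×(0−81) = 81 − 16.2 = 64.8 → 65
  G: 92 − 18.4 = 73.6 → 74
  B: 1 + 0.2×(0−1) = 1 − 0.2 = 0.8 → 1
rgb(65, 74, 1) = #414a01.

#414a01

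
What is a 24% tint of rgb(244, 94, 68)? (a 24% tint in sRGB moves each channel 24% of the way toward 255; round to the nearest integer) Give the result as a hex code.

A 24% tint moves each channel 24% toward 255:
  R: 244 + 0.24×(255−244) = 244 + 2.64 = 246.64 → 247
  G: 94 + 0.24×(255−94) = 94 + 38.64 = 132.64 → 133
  B: 68 + 44.88 = 112.88 → 113
rgb(247, 133, 113) = #F78571.

#F78571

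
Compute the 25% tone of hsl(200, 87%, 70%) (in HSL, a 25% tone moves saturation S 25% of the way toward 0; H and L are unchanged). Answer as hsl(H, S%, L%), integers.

hsl(200, 65%, 70%)

S moves 25% from 87 toward 0: 87 − 21.75 = 65.25 → 65.
H and L are unchanged.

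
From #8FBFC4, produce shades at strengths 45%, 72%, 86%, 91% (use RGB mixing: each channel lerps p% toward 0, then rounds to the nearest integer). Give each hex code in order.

#4F696C, #283537, #141B1B, #0D1112

#8FBFC4 is rgb(143, 191, 196).
45%: (143 − 64.35 = 78.65→79, 191 − 85.95 = 105.05→105, 196 − 88.2 = 107.8→108) → #4F696C
72%: (143 − 102.96 = 40.04→40, 191 − 137.52 = 53.48→53, 196 − 141.12 = 54.88→55) → #283537
86%: (143 − 122.98 = 20.02→20, 191 − 164.26 = 26.74→27, 196 − 168.56 = 27.44→27) → #141B1B
91%: (143 − 130.13 = 12.87→13, 191 − 173.81 = 17.19→17, 196 − 178.36 = 17.64→18) → #0D1112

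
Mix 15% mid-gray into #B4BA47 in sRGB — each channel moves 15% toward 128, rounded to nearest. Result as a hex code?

#B4BA47 is rgb(180, 186, 71).
A 15% tone moves each channel 15% toward 128:
  R: 180 + 0.15×(128−180) = 180 − 7.8 = 172.2 → 172
  G: 186 + 0.15×(128−186) = 186 − 8.7 = 177.3 → 177
  B: 71 + 0.15×(128−71) = 71 + 8.55 = 79.55 → 80
rgb(172, 177, 80) = #ACB150.

#ACB150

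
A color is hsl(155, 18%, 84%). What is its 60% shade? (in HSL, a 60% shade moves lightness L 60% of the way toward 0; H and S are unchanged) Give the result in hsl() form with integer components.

hsl(155, 18%, 34%)

L moves 60% from 84 toward 0: 84 − 50.4 = 33.6 → 34.
H and S are unchanged.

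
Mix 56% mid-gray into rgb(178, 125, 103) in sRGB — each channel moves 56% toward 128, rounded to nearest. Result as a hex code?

A 56% tone moves each channel 56% toward 128:
  R: 178 − 28 = 150 → 150
  G: 125 + 1.68 = 126.68 → 127
  B: 103 + 14 = 117 → 117
rgb(150, 127, 117) = #967F75.

#967F75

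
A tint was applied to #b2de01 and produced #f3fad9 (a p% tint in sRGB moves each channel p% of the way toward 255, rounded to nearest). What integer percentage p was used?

85%

#b2de01 is rgb(178, 222, 1); #f3fad9 is rgb(243, 250, 217).
On the B channel (widest range): 217 ≈ 1 + (p/100)(255 − 1), so p ≈ 100×(217 − 1)/(255 − 1) = 21600/254 = 85.04.
p = 85 reproduces all three channels after rounding.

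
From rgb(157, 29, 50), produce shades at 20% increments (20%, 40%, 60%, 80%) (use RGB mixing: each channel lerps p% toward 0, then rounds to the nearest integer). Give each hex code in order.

20%: (157 − 31.4 = 125.6→126, 29 − 5.8 = 23.2→23, 50 − 10 = 40→40) → #7e1728
40%: (157 − 62.8 = 94.2→94, 29 − 11.6 = 17.4→17, 50 − 20 = 30→30) → #5e111e
60%: (157 − 94.2 = 62.8→63, 29 − 17.4 = 11.6→12, 50 − 30 = 20→20) → #3f0c14
80%: (157 − 125.6 = 31.4→31, 29 − 23.2 = 5.8→6, 50 − 40 = 10→10) → #1f060a

#7e1728, #5e111e, #3f0c14, #1f060a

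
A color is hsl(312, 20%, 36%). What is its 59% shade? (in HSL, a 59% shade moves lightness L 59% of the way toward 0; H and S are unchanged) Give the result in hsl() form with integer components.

hsl(312, 20%, 15%)

L moves 59% from 36 toward 0: 36 − 21.24 = 14.76 → 15.
H and S are unchanged.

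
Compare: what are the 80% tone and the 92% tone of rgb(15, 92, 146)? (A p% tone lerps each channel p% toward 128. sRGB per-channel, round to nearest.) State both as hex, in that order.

#697984, #777D81

80% tone:
  R: 15 + 0.8×(128−15) = 15 + 90.4 = 105.4 → 105
  G: 92 + 28.8 = 120.8 → 121
  B: 146 − 14.4 = 131.6 → 132
  → #697984
92% tone:
  R: 15 + 0.92×(128−15) = 15 + 103.96 = 118.96 → 119
  G: 92 + 0.92×(128−92) = 92 + 33.12 = 125.12 → 125
  B: 146 − 16.56 = 129.44 → 129
  → #777D81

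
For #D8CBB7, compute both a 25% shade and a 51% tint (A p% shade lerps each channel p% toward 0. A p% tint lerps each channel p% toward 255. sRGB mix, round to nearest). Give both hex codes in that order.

#A29889, #ECE6DC

#D8CBB7 is rgb(216, 203, 183).
25% shade:
  R: 216 + 0.25×(0−216) = 216 − 54 = 162 → 162
  G: 203 + 0.25×(0−203) = 203 − 50.75 = 152.25 → 152
  B: 183 + 0.25×(0−183) = 183 − 45.75 = 137.25 → 137
  → #A29889
51% tint:
  R: 216 + 19.89 = 235.89 → 236
  G: 203 + 0.51×(255−203) = 203 + 26.52 = 229.52 → 230
  B: 183 + 0.51×(255−183) = 183 + 36.72 = 219.72 → 220
  → #ECE6DC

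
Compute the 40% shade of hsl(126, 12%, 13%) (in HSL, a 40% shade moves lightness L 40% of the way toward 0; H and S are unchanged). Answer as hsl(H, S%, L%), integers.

L moves 40% from 13 toward 0: 13 − 5.2 = 7.8 → 8.
H and S are unchanged.

hsl(126, 12%, 8%)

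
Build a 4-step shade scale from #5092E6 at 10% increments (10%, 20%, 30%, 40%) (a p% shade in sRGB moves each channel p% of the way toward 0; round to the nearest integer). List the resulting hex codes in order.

#4883CF, #4075B8, #3866A1, #30588A

#5092E6 is rgb(80, 146, 230).
10%: (80 − 8 = 72→72, 146 − 14.6 = 131.4→131, 230 − 23 = 207→207) → #4883CF
20%: (80 − 16 = 64→64, 146 − 29.2 = 116.8→117, 230 − 46 = 184→184) → #4075B8
30%: (80 − 24 = 56→56, 146 − 43.8 = 102.2→102, 230 − 69 = 161→161) → #3866A1
40%: (80 − 32 = 48→48, 146 − 58.4 = 87.6→88, 230 − 92 = 138→138) → #30588A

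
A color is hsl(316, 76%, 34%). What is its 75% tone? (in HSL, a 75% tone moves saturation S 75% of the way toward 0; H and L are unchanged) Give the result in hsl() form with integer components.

hsl(316, 19%, 34%)

S moves 75% from 76 toward 0: 76 − 57 = 19 → 19.
H and L are unchanged.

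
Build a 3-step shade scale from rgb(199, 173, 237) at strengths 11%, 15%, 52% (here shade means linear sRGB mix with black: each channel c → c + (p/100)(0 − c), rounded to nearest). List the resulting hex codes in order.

#B19AD3, #A993C9, #605372

11%: (199 − 21.89 = 177.11→177, 173 − 19.03 = 153.97→154, 237 − 26.07 = 210.93→211) → #B19AD3
15%: (199 − 29.85 = 169.15→169, 173 − 25.95 = 147.05→147, 237 − 35.55 = 201.45→201) → #A993C9
52%: (199 − 103.48 = 95.52→96, 173 − 89.96 = 83.04→83, 237 − 123.24 = 113.76→114) → #605372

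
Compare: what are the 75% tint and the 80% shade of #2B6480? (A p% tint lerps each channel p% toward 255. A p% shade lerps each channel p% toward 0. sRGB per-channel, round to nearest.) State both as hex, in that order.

#CAD8DF, #09141A

#2B6480 is rgb(43, 100, 128).
75% tint:
  R: 43 + 159 = 202 → 202
  G: 100 + 116.25 = 216.25 → 216
  B: 128 + 95.25 = 223.25 → 223
  → #CAD8DF
80% shade:
  R: 43 + 0.8×(0−43) = 43 − 34.4 = 8.6 → 9
  G: 100 + 0.8×(0−100) = 100 − 80 = 20 → 20
  B: 128 + 0.8×(0−128) = 128 − 102.4 = 25.6 → 26
  → #09141A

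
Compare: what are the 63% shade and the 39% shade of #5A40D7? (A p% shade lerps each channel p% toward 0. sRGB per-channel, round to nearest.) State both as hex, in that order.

#211850, #372783

#5A40D7 is rgb(90, 64, 215).
63% shade:
  R: 90 + 0.63×(0−90) = 90 − 56.7 = 33.3 → 33
  G: 64 + 0.63×(0−64) = 64 − 40.32 = 23.68 → 24
  B: 215 + 0.63×(0−215) = 215 − 135.45 = 79.55 → 80
  → #211850
39% shade:
  R: 90 + 0.39×(0−90) = 90 − 35.1 = 54.9 → 55
  G: 64 + 0.39×(0−64) = 64 − 24.96 = 39.04 → 39
  B: 215 + 0.39×(0−215) = 215 − 83.85 = 131.15 → 131
  → #372783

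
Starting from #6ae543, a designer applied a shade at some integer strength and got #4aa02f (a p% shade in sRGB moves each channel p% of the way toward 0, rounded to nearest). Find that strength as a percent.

#6ae543 is rgb(106, 229, 67); #4aa02f is rgb(74, 160, 47).
On the G channel (widest range): 160 ≈ 229 + (p/100)(0 − 229), so p ≈ 100×(160 − 229)/(0 − 229) = -6900/-229 = 30.13.
p = 30 reproduces all three channels after rounding.

30%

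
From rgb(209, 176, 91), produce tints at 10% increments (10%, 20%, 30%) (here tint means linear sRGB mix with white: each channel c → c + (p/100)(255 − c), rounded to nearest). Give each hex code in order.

10%: (209 + 4.6 = 213.6→214, 176 + 7.9 = 183.9→184, 91 + 16.4 = 107.4→107) → #D6B86B
20%: (209 + 9.2 = 218.2→218, 176 + 15.8 = 191.8→192, 91 + 32.8 = 123.8→124) → #DAC07C
30%: (209 + 13.8 = 222.8→223, 176 + 23.7 = 199.7→200, 91 + 49.2 = 140.2→140) → #DFC88C

#D6B86B, #DAC07C, #DFC88C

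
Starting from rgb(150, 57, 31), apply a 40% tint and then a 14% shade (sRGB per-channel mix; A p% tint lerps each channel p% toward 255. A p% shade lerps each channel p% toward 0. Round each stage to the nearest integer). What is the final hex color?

Lerp each channel 40% toward 255:
  R: 150 + 0.4×(255−150) = 150 + 42 = 192 → 192
  G: 57 + 0.4×(255−57) = 57 + 79.2 = 136.2 → 136
  B: 31 + 89.6 = 120.6 → 121
After the tint: rgb(192, 136, 121) = #c08879.
Lerp each channel 14% toward 0:
  R: 192 − 26.88 = 165.12 → 165
  G: 136 + 0.14×(0−136) = 136 − 19.04 = 116.96 → 117
  B: 121 + 0.14×(0−121) = 121 − 16.94 = 104.06 → 104
rgb(165, 117, 104) = #a57568.

#a57568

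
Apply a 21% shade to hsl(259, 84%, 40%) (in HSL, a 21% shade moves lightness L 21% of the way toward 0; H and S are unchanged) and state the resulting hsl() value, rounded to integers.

L moves 21% from 40 toward 0: 40 − 8.4 = 31.6 → 32.
H and S are unchanged.

hsl(259, 84%, 32%)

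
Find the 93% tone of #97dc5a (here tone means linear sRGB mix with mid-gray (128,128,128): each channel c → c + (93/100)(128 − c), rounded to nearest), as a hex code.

#82867d

#97dc5a is rgb(151, 220, 90).
Per channel, c → c + 0.93(128 − c):
  R: 151 + 0.93×(128−151) = 151 − 21.39 = 129.61 → 130
  G: 220 + 0.93×(128−220) = 220 − 85.56 = 134.44 → 134
  B: 90 + 0.93×(128−90) = 90 + 35.34 = 125.34 → 125
rgb(130, 134, 125) = #82867d.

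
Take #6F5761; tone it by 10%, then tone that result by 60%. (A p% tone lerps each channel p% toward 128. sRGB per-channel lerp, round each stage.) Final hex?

#7A7175

#6F5761 is rgb(111, 87, 97).
Lerp each channel 10% toward 128:
  R: 111 + 0.1×(128−111) = 111 + 1.7 = 112.7 → 113
  G: 87 + 0.1×(128−87) = 87 + 4.1 = 91.1 → 91
  B: 97 + 3.1 = 100.1 → 100
After the tone: rgb(113, 91, 100) = #715B64.
Lerp each channel 60% toward 128:
  R: 113 + 0.6×(128−113) = 113 + 9 = 122 → 122
  G: 91 + 0.6×(128−91) = 91 + 22.2 = 113.2 → 113
  B: 100 + 0.6×(128−100) = 100 + 16.8 = 116.8 → 117
rgb(122, 113, 117) = #7A7175.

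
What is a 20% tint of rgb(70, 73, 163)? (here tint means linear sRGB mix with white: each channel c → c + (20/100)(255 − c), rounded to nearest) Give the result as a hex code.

#6B6DB5

Per channel, c → c + 0.2(255 − c):
  R: 70 + 37 = 107 → 107
  G: 73 + 36.4 = 109.4 → 109
  B: 163 + 0.2×(255−163) = 163 + 18.4 = 181.4 → 181
rgb(107, 109, 181) = #6B6DB5.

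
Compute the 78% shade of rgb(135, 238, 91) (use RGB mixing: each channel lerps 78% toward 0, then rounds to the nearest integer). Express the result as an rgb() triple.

Lerp each channel 78% toward 0:
  R: 135 + 0.78×(0−135) = 135 − 105.3 = 29.7 → 30
  G: 238 − 185.64 = 52.36 → 52
  B: 91 − 70.98 = 20.02 → 20

rgb(30, 52, 20)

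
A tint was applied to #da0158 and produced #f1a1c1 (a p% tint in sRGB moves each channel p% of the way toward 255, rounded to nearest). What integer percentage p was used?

63%

#da0158 is rgb(218, 1, 88); #f1a1c1 is rgb(241, 161, 193).
On the G channel (widest range): 161 ≈ 1 + (p/100)(255 − 1), so p ≈ 100×(161 − 1)/(255 − 1) = 16000/254 = 62.99.
p = 63 reproduces all three channels after rounding.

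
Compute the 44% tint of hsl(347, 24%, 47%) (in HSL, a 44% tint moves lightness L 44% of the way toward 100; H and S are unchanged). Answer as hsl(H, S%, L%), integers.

L moves 44% from 47 toward 100: 47 + 23.32 = 70.32 → 70.
H and S are unchanged.

hsl(347, 24%, 70%)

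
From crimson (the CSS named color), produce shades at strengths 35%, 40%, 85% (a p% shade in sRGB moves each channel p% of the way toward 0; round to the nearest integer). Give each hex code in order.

#8F0D27, #840C24, #210309

CSS crimson is rgb(220, 20, 60).
35%: (220 − 77 = 143→143, 20 − 7 = 13→13, 60 − 21 = 39→39) → #8F0D27
40%: (220 − 88 = 132→132, 20 − 8 = 12→12, 60 − 24 = 36→36) → #840C24
85%: (220 − 187 = 33→33, 20 − 17 = 3→3, 60 − 51 = 9→9) → #210309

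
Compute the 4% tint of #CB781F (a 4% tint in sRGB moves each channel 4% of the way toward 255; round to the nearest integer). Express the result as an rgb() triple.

rgb(205, 125, 40)

#CB781F is rgb(203, 120, 31).
Lerp each channel 4% toward 255:
  R: 203 + 2.08 = 205.08 → 205
  G: 120 + 0.04×(255−120) = 120 + 5.4 = 125.4 → 125
  B: 31 + 8.96 = 39.96 → 40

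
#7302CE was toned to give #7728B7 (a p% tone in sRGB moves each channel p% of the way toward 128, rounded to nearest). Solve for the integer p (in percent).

30%

#7302CE is rgb(115, 2, 206); #7728B7 is rgb(119, 40, 183).
On the G channel (widest range): 40 ≈ 2 + (p/100)(128 − 2), so p ≈ 100×(40 − 2)/(128 − 2) = 3800/126 = 30.16.
p = 30 reproduces all three channels after rounding.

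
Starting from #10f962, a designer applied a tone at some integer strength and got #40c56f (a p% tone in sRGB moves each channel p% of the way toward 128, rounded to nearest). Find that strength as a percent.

43%

#10f962 is rgb(16, 249, 98); #40c56f is rgb(64, 197, 111).
On the G channel (widest range): 197 ≈ 249 + (p/100)(128 − 249), so p ≈ 100×(197 − 249)/(128 − 249) = -5200/-121 = 42.98.
p = 43 reproduces all three channels after rounding.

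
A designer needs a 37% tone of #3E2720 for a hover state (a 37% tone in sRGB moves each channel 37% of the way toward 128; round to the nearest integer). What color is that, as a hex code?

#564844

#3E2720 is rgb(62, 39, 32).
Per channel, c → c + 0.37(128 − c):
  R: 62 + 24.42 = 86.42 → 86
  G: 39 + 0.37×(128−39) = 39 + 32.93 = 71.93 → 72
  B: 32 + 35.52 = 67.52 → 68
rgb(86, 72, 68) = #564844.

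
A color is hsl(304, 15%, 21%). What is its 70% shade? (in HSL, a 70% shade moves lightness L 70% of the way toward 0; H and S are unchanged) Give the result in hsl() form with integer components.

L moves 70% from 21 toward 0: 21 − 14.7 = 6.3 → 6.
H and S are unchanged.

hsl(304, 15%, 6%)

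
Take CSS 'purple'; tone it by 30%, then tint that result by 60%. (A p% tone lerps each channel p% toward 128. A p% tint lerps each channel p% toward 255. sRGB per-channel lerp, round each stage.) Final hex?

CSS purple is rgb(128, 0, 128).
Lerp each channel 30% toward 128:
  R: 128 + 0 = 128 → 128
  G: 0 + 38.4 = 38.4 → 38
  B: 128 + 0 = 128 → 128
After the tone: rgb(128, 38, 128) = #802680.
Lerp each channel 60% toward 255:
  R: 128 + 76.2 = 204.2 → 204
  G: 38 + 130.2 = 168.2 → 168
  B: 128 + 0.6×(255−128) = 128 + 76.2 = 204.2 → 204
rgb(204, 168, 204) = #CCA8CC.

#CCA8CC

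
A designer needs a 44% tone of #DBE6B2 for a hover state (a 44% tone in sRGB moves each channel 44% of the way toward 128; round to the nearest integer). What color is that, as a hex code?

#B3B99C

#DBE6B2 is rgb(219, 230, 178).
Per channel, c → c + 0.44(128 − c):
  R: 219 + 0.44×(128−219) = 219 − 40.04 = 178.96 → 179
  G: 230 + 0.44×(128−230) = 230 − 44.88 = 185.12 → 185
  B: 178 + 0.44×(128−178) = 178 − 22 = 156 → 156
rgb(179, 185, 156) = #B3B99C.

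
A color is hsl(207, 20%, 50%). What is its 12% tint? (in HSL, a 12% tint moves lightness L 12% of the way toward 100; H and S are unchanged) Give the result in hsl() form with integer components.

L moves 12% from 50 toward 100: 50 + 6 = 56 → 56.
H and S are unchanged.

hsl(207, 20%, 56%)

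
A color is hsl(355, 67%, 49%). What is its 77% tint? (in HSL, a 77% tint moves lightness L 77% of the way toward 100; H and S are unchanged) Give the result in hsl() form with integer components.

L moves 77% from 49 toward 100: 49 + 39.27 = 88.27 → 88.
H and S are unchanged.

hsl(355, 67%, 88%)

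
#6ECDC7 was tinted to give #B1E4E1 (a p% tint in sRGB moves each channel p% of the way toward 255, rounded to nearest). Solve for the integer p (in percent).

46%

#6ECDC7 is rgb(110, 205, 199); #B1E4E1 is rgb(177, 228, 225).
On the R channel (widest range): 177 ≈ 110 + (p/100)(255 − 110), so p ≈ 100×(177 − 110)/(255 − 110) = 6700/145 = 46.21.
p = 46 reproduces all three channels after rounding.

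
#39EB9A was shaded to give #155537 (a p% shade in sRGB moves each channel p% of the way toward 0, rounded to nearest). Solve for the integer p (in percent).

#39EB9A is rgb(57, 235, 154); #155537 is rgb(21, 85, 55).
On the G channel (widest range): 85 ≈ 235 + (p/100)(0 − 235), so p ≈ 100×(85 − 235)/(0 − 235) = -15000/-235 = 63.83.
p = 64 reproduces all three channels after rounding.

64%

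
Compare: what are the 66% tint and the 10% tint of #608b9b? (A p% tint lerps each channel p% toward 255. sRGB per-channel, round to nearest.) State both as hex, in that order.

#c9d8dd, #7097a5

#608b9b is rgb(96, 139, 155).
66% tint:
  R: 96 + 104.94 = 200.94 → 201
  G: 139 + 0.66×(255−139) = 139 + 76.56 = 215.56 → 216
  B: 155 + 0.66×(255−155) = 155 + 66 = 221 → 221
  → #c9d8dd
10% tint:
  R: 96 + 15.9 = 111.9 → 112
  G: 139 + 0.1×(255−139) = 139 + 11.6 = 150.6 → 151
  B: 155 + 0.1×(255−155) = 155 + 10 = 165 → 165
  → #7097a5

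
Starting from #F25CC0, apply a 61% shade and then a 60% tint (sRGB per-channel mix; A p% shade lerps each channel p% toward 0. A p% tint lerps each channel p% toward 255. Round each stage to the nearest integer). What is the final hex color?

#F25CC0 is rgb(242, 92, 192).
Per channel, c → c + 0.61(0 − c):
  R: 242 + 0.61×(0−242) = 242 − 147.62 = 94.38 → 94
  G: 92 − 56.12 = 35.88 → 36
  B: 192 + 0.61×(0−192) = 192 − 117.12 = 74.88 → 75
After the shade: rgb(94, 36, 75) = #5E244B.
A 60% tint moves each channel 60% toward 255:
  R: 94 + 0.6×(255−94) = 94 + 96.6 = 190.6 → 191
  G: 36 + 131.4 = 167.4 → 167
  B: 75 + 108 = 183 → 183
rgb(191, 167, 183) = #BFA7B7.

#BFA7B7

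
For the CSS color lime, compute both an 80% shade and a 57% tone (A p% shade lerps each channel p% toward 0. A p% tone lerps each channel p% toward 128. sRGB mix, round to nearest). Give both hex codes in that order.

#003300, #49b749

CSS lime is rgb(0, 255, 0).
80% shade:
  R: 0 + 0 = 0 → 0
  G: 255 − 204 = 51 → 51
  B: 0 + 0.8×(0−0) = 0 + 0 = 0 → 0
  → #003300
57% tone:
  R: 0 + 0.57×(128−0) = 0 + 72.96 = 72.96 → 73
  G: 255 + 0.57×(128−255) = 255 − 72.39 = 182.61 → 183
  B: 0 + 72.96 = 72.96 → 73
  → #49b749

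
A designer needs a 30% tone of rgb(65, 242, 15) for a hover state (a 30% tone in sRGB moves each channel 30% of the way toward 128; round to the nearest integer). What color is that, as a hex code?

#54D031

Per channel, c → c + 0.3(128 − c):
  R: 65 + 0.3×(128−65) = 65 + 18.9 = 83.9 → 84
  G: 242 + 0.3×(128−242) = 242 − 34.2 = 207.8 → 208
  B: 15 + 0.3×(128−15) = 15 + 33.9 = 48.9 → 49
rgb(84, 208, 49) = #54D031.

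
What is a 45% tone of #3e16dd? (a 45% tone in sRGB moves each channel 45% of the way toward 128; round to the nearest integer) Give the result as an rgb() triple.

rgb(92, 70, 179)

#3e16dd is rgb(62, 22, 221).
A 45% tone moves each channel 45% toward 128:
  R: 62 + 0.45×(128−62) = 62 + 29.7 = 91.7 → 92
  G: 22 + 0.45×(128−22) = 22 + 47.7 = 69.7 → 70
  B: 221 + 0.45×(128−221) = 221 − 41.85 = 179.15 → 179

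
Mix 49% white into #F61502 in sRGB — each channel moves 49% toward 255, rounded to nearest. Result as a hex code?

#FA887E

#F61502 is rgb(246, 21, 2).
Lerp each channel 49% toward 255:
  R: 246 + 4.41 = 250.41 → 250
  G: 21 + 0.49×(255−21) = 21 + 114.66 = 135.66 → 136
  B: 2 + 123.97 = 125.97 → 126
rgb(250, 136, 126) = #FA887E.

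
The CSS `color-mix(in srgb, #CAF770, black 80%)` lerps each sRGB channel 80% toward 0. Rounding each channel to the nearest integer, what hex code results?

#CAF770 is rgb(202, 247, 112).
Per channel, c → c + 0.8(0 − c):
  R: 202 + 0.8×(0−202) = 202 − 161.6 = 40.4 → 40
  G: 247 + 0.8×(0−247) = 247 − 197.6 = 49.4 → 49
  B: 112 + 0.8×(0−112) = 112 − 89.6 = 22.4 → 22
rgb(40, 49, 22) = #283116.

#283116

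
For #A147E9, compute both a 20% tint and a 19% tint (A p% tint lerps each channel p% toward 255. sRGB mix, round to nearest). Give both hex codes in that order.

#B46CED, #B36AED

#A147E9 is rgb(161, 71, 233).
20% tint:
  R: 161 + 18.8 = 179.8 → 180
  G: 71 + 0.2×(255−71) = 71 + 36.8 = 107.8 → 108
  B: 233 + 0.2×(255−233) = 233 + 4.4 = 237.4 → 237
  → #B46CED
19% tint:
  R: 161 + 0.19×(255−161) = 161 + 17.86 = 178.86 → 179
  G: 71 + 0.19×(255−71) = 71 + 34.96 = 105.96 → 106
  B: 233 + 0.19×(255−233) = 233 + 4.18 = 237.18 → 237
  → #B36AED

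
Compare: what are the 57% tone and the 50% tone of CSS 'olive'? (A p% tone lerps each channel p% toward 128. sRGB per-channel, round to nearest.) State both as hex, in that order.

CSS olive is rgb(128, 128, 0).
57% tone:
  R: 128 + 0.57×(128−128) = 128 + 0 = 128 → 128
  G: 128 + 0.57×(128−128) = 128 + 0 = 128 → 128
  B: 0 + 0.57×(128−0) = 0 + 72.96 = 72.96 → 73
  → #808049
50% tone:
  R: 128 + 0 = 128 → 128
  G: 128 + 0 = 128 → 128
  B: 0 + 64 = 64 → 64
  → #808040

#808049, #808040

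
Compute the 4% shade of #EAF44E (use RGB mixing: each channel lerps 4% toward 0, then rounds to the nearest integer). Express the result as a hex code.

#E1EA4B

#EAF44E is rgb(234, 244, 78).
Per channel, c → c + 0.04(0 − c):
  R: 234 + 0.04×(0−234) = 234 − 9.36 = 224.64 → 225
  G: 244 − 9.76 = 234.24 → 234
  B: 78 + 0.04×(0−78) = 78 − 3.12 = 74.88 → 75
rgb(225, 234, 75) = #E1EA4B.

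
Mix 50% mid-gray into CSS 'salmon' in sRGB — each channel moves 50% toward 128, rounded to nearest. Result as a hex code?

CSS salmon is rgb(250, 128, 114).
Per channel, c → c + 0.5(128 − c):
  R: 250 − 61 = 189 → 189
  G: 128 + 0 = 128 → 128
  B: 114 + 0.5×(128−114) = 114 + 7 = 121 → 121
rgb(189, 128, 121) = #BD8079.

#BD8079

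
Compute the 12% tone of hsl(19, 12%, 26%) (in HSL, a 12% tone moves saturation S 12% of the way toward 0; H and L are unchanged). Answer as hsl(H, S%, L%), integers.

hsl(19, 11%, 26%)

S moves 12% from 12 toward 0: 12 − 1.44 = 10.56 → 11.
H and L are unchanged.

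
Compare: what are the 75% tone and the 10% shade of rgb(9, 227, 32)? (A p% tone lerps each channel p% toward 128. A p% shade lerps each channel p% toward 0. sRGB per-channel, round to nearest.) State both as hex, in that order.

75% tone:
  R: 9 + 89.25 = 98.25 → 98
  G: 227 + 0.75×(128−227) = 227 − 74.25 = 152.75 → 153
  B: 32 + 0.75×(128−32) = 32 + 72 = 104 → 104
  → #629968
10% shade:
  R: 9 − 0.9 = 8.1 → 8
  G: 227 − 22.7 = 204.3 → 204
  B: 32 − 3.2 = 28.8 → 29
  → #08CC1D

#629968, #08CC1D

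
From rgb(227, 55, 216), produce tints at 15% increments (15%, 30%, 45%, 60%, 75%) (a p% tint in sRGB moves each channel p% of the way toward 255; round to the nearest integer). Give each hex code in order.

15%: (227 + 4.2 = 231.2→231, 55 + 30 = 85→85, 216 + 5.85 = 221.85→222) → #E755DE
30%: (227 + 8.4 = 235.4→235, 55 + 60 = 115→115, 216 + 11.7 = 227.7→228) → #EB73E4
45%: (227 + 12.6 = 239.6→240, 55 + 90 = 145→145, 216 + 17.55 = 233.55→234) → #F091EA
60%: (227 + 16.8 = 243.8→244, 55 + 120 = 175→175, 216 + 23.4 = 239.4→239) → #F4AFEF
75%: (227 + 21 = 248→248, 55 + 150 = 205→205, 216 + 29.25 = 245.25→245) → #F8CDF5

#E755DE, #EB73E4, #F091EA, #F4AFEF, #F8CDF5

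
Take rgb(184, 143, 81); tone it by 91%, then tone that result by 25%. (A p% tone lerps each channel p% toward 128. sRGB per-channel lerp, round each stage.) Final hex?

Lerp each channel 91% toward 128:
  R: 184 + 0.91×(128−184) = 184 − 50.96 = 133.04 → 133
  G: 143 + 0.91×(128−143) = 143 − 13.65 = 129.35 → 129
  B: 81 + 42.77 = 123.77 → 124
After the tone: rgb(133, 129, 124) = #85817c.
Lerp each channel 25% toward 128:
  R: 133 + 0.25×(128−133) = 133 − 1.25 = 131.75 → 132
  G: 129 + 0.25×(128−129) = 129 − 0.25 = 128.75 → 129
  B: 124 + 0.25×(128−124) = 124 + 1 = 125 → 125
rgb(132, 129, 125) = #84817d.

#84817d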